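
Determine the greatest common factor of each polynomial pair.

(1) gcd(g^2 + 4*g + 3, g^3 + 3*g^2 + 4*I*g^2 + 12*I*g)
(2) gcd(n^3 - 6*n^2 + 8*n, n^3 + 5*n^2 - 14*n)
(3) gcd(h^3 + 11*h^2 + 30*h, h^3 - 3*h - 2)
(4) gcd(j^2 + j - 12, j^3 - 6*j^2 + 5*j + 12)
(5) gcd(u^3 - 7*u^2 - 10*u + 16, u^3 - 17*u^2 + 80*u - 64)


(1) = g + 3
(2) = n^2 - 2*n
(3) = gcd(h*(h + 5)*(h + 6), (h - 2)*(h + 1)^2) = 1
(4) = j - 3
(5) = gcd((u - 8)*(u - 1)*(u + 2), (u - 8)^2*(u - 1)) = u^2 - 9*u + 8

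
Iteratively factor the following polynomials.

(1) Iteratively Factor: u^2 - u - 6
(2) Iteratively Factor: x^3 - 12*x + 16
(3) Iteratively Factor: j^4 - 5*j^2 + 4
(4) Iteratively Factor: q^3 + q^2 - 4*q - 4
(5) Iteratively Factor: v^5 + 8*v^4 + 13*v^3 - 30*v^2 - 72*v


(1) = (u - 3)*(u + 2)
(2) = (x - 2)*(x^2 + 2*x - 8) = (x - 2)*(x + 4)*(x - 2)
(3) = (j + 2)*(j^3 - 2*j^2 - j + 2) = (j - 1)*(j + 2)*(j^2 - j - 2) = (j - 2)*(j - 1)*(j + 2)*(j + 1)
(4) = (q - 2)*(q^2 + 3*q + 2) = (q - 2)*(q + 2)*(q + 1)
(5) = (v)*(v^4 + 8*v^3 + 13*v^2 - 30*v - 72) = v*(v + 4)*(v^3 + 4*v^2 - 3*v - 18) = v*(v + 3)*(v + 4)*(v^2 + v - 6) = v*(v - 2)*(v + 3)*(v + 4)*(v + 3)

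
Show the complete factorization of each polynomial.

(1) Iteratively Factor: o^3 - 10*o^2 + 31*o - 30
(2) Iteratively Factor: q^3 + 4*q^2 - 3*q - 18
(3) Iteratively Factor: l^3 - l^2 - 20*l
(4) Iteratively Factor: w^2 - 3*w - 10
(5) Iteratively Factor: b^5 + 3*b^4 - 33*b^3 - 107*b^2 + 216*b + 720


(1) = (o - 2)*(o^2 - 8*o + 15) = (o - 5)*(o - 2)*(o - 3)
(2) = (q - 2)*(q^2 + 6*q + 9) = (q - 2)*(q + 3)*(q + 3)
(3) = (l + 4)*(l^2 - 5*l) = (l - 5)*(l + 4)*(l)
(4) = (w + 2)*(w - 5)
(5) = (b - 5)*(b^4 + 8*b^3 + 7*b^2 - 72*b - 144) = (b - 5)*(b + 3)*(b^3 + 5*b^2 - 8*b - 48) = (b - 5)*(b - 3)*(b + 3)*(b^2 + 8*b + 16) = (b - 5)*(b - 3)*(b + 3)*(b + 4)*(b + 4)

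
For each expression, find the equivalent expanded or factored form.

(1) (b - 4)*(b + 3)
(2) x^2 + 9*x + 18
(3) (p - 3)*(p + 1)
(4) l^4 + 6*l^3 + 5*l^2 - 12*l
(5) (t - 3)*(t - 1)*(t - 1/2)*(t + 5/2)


(1) = b^2 - b - 12
(2) = (x + 3)*(x + 6)
(3) = p^2 - 2*p - 3
(4) = l*(l - 1)*(l + 3)*(l + 4)
(5) = t^4 - 2*t^3 - 25*t^2/4 + 11*t - 15/4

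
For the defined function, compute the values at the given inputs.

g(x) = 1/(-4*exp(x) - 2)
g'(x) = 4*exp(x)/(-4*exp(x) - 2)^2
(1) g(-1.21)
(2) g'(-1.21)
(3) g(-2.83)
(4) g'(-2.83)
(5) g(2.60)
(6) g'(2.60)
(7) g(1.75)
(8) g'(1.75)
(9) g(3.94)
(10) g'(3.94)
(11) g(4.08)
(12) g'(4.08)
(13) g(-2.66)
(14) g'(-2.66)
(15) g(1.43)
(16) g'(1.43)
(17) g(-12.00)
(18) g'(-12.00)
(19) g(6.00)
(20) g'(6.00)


(1) = -0.31
(2) = 0.12
(3) = -0.45
(4) = 0.05
(5) = -0.02
(6) = 0.02
(7) = -0.04
(8) = 0.04
(9) = -0.00
(10) = 0.00
(11) = -0.00
(12) = 0.00
(13) = -0.44
(14) = 0.05
(15) = -0.05
(16) = 0.05
(17) = -0.50
(18) = 0.00
(19) = -0.00
(20) = 0.00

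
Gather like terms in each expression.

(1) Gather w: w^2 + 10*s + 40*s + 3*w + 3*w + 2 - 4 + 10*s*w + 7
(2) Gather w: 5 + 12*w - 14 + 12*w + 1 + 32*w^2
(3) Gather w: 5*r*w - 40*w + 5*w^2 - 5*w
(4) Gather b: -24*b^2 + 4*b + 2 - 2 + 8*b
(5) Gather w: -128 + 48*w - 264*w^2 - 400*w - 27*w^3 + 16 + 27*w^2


(1) = 50*s + w^2 + w*(10*s + 6) + 5
(2) = 32*w^2 + 24*w - 8
(3) = 5*w^2 + w*(5*r - 45)
(4) = -24*b^2 + 12*b
(5) = -27*w^3 - 237*w^2 - 352*w - 112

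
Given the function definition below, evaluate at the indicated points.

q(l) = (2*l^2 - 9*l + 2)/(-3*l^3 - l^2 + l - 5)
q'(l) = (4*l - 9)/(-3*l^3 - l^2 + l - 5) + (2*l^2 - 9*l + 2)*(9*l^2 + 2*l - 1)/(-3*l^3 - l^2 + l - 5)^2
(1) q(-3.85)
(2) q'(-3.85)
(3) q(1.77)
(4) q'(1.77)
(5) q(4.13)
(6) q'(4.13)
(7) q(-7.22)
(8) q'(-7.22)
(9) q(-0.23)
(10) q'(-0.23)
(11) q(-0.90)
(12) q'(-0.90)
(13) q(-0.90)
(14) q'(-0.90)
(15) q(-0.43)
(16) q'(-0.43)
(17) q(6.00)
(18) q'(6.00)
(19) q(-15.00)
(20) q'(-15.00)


(1) = 0.45
(2) = 0.21
(3) = 0.33
(4) = -0.36
(5) = 0.00
(6) = -0.04
(7) = 0.16
(8) = 0.03
(9) = -0.80
(10) = 1.74
(11) = -2.59
(12) = 5.36
(13) = -2.59
(14) = 5.36
(15) = -1.16
(16) = 1.95
(17) = -0.03
(18) = -0.01
(19) = 0.06
(20) = 0.01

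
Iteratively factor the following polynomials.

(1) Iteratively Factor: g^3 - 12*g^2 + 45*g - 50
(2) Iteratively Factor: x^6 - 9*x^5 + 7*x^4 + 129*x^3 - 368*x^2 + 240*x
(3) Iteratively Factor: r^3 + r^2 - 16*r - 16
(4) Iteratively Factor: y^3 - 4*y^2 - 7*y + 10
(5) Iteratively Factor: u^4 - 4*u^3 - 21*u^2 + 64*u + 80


(1) = (g - 2)*(g^2 - 10*g + 25) = (g - 5)*(g - 2)*(g - 5)
(2) = (x - 3)*(x^5 - 6*x^4 - 11*x^3 + 96*x^2 - 80*x) = x*(x - 3)*(x^4 - 6*x^3 - 11*x^2 + 96*x - 80) = x*(x - 4)*(x - 3)*(x^3 - 2*x^2 - 19*x + 20) = x*(x - 4)*(x - 3)*(x + 4)*(x^2 - 6*x + 5) = x*(x - 4)*(x - 3)*(x - 1)*(x + 4)*(x - 5)
(3) = (r + 1)*(r^2 - 16) = (r - 4)*(r + 1)*(r + 4)
(4) = (y - 1)*(y^2 - 3*y - 10) = (y - 5)*(y - 1)*(y + 2)
(5) = (u + 1)*(u^3 - 5*u^2 - 16*u + 80) = (u - 4)*(u + 1)*(u^2 - u - 20) = (u - 5)*(u - 4)*(u + 1)*(u + 4)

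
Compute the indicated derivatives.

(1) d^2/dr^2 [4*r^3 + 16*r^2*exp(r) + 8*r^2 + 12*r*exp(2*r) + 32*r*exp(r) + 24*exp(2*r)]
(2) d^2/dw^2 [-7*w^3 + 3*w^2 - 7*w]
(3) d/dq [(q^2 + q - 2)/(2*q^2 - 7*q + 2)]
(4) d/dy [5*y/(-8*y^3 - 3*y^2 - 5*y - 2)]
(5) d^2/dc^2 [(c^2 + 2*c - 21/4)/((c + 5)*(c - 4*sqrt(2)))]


(1) = 16*r^2*exp(r) + 48*r*exp(2*r) + 96*r*exp(r) + 24*r + 144*exp(2*r) + 96*exp(r) + 16
(2) = 6 - 42*w
(3) = 3*(-3*q^2 + 4*q - 4)/(4*q^4 - 28*q^3 + 57*q^2 - 28*q + 4)
(4) = 5*(16*y^3 + 3*y^2 - 2)/(64*y^6 + 48*y^5 + 89*y^4 + 62*y^3 + 37*y^2 + 20*y + 4)
(5) = (-8*(c + 1)*(c + 5)^2*(c - 4*sqrt(2)) - 8*(c + 1)*(c + 5)*(c - 4*sqrt(2))^2 + 4*(c + 5)^2*(c - 4*sqrt(2))^2 + (c + 5)^2*(4*c^2 + 8*c - 21) + (c + 5)*(c - 4*sqrt(2))*(4*c^2 + 8*c - 21) + (c - 4*sqrt(2))^2*(4*c^2 + 8*c - 21))/(2*(c + 5)^3*(c - 4*sqrt(2))^3)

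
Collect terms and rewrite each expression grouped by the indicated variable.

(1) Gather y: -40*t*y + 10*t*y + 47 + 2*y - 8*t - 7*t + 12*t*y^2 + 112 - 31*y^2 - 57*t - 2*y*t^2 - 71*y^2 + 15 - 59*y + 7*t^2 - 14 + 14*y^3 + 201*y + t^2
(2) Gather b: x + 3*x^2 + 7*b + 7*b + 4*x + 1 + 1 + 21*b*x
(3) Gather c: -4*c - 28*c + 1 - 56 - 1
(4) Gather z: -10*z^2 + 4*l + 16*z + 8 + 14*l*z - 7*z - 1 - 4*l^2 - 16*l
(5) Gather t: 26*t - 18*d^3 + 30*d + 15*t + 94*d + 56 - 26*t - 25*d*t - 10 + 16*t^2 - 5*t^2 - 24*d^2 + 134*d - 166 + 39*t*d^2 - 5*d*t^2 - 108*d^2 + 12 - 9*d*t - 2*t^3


(1) = 8*t^2 - 72*t + 14*y^3 + y^2*(12*t - 102) + y*(-2*t^2 - 30*t + 144) + 160
(2) = b*(21*x + 14) + 3*x^2 + 5*x + 2
(3) = -32*c - 56
(4) = -4*l^2 - 12*l - 10*z^2 + z*(14*l + 9) + 7
(5) = -18*d^3 - 132*d^2 + 258*d - 2*t^3 + t^2*(11 - 5*d) + t*(39*d^2 - 34*d + 15) - 108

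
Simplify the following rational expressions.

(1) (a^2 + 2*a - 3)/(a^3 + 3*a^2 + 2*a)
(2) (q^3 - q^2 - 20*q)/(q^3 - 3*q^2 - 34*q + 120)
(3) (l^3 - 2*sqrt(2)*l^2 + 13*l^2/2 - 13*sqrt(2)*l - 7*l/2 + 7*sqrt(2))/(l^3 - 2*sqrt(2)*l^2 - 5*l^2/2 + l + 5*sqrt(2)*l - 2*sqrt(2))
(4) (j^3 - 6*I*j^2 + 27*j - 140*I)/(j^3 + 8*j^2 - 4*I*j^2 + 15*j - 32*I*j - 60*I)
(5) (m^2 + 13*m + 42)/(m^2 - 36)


(1) = (a^2 + 2*a - 3)/(a^3 + 3*a^2 + 2*a)
(2) = (q^2 + 4*q)/(q^2 + 2*q - 24)
(3) = (4*l + 28)/(4*l - 8)
(4) = (j^2 - 2*I*j + 35)/(j^2 + 8*j + 15)
(5) = (m + 7)/(m - 6)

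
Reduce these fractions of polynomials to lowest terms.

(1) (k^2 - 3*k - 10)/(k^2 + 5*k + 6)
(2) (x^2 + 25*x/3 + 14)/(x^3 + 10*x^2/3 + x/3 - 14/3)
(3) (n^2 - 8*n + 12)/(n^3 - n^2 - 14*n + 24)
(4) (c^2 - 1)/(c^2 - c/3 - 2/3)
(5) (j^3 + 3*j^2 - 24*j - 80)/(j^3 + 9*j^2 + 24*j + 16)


(1) = (k - 5)/(k + 3)
(2) = (x + 6)/(x^2 + x - 2)
(3) = (n - 6)/(n^2 + n - 12)
(4) = (3*c + 3)/(3*c + 2)
(5) = (j - 5)/(j + 1)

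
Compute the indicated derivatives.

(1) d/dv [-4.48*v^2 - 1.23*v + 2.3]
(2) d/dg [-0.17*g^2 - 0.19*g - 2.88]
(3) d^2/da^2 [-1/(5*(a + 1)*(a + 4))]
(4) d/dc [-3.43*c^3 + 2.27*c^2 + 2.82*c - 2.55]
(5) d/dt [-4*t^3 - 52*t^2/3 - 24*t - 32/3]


(1) = -8.96*v - 1.23
(2) = -0.34*g - 0.19
(3) = 2*(-(a + 1)^2 - (a + 1)*(a + 4) - (a + 4)^2)/(5*(a + 1)^3*(a + 4)^3)
(4) = -10.29*c^2 + 4.54*c + 2.82
(5) = -12*t^2 - 104*t/3 - 24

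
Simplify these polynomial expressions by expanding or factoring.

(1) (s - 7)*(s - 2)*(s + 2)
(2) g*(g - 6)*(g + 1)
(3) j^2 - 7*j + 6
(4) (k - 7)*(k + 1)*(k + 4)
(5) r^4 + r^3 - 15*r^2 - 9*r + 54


(1) = s^3 - 7*s^2 - 4*s + 28
(2) = g^3 - 5*g^2 - 6*g
(3) = (j - 6)*(j - 1)
(4) = k^3 - 2*k^2 - 31*k - 28
(5) = (r - 3)*(r - 2)*(r + 3)^2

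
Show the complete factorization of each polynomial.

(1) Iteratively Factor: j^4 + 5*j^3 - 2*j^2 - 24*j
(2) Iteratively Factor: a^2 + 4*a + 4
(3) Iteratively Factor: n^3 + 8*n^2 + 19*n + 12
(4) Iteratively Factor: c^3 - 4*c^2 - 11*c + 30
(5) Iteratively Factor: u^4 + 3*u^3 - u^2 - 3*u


(1) = (j + 3)*(j^3 + 2*j^2 - 8*j) = (j - 2)*(j + 3)*(j^2 + 4*j) = j*(j - 2)*(j + 3)*(j + 4)
(2) = (a + 2)*(a + 2)
(3) = (n + 3)*(n^2 + 5*n + 4) = (n + 1)*(n + 3)*(n + 4)
(4) = (c - 2)*(c^2 - 2*c - 15) = (c - 2)*(c + 3)*(c - 5)
(5) = (u + 1)*(u^3 + 2*u^2 - 3*u) = (u - 1)*(u + 1)*(u^2 + 3*u) = (u - 1)*(u + 1)*(u + 3)*(u)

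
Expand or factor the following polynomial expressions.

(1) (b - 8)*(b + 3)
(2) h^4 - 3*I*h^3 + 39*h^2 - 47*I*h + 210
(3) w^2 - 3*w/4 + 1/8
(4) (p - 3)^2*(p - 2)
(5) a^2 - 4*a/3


(1) = b^2 - 5*b - 24
(2) = (h - 7*I)*(h - 3*I)*(h + 2*I)*(h + 5*I)
(3) = (w - 1/2)*(w - 1/4)
(4) = p^3 - 8*p^2 + 21*p - 18
(5) = a*(a - 4/3)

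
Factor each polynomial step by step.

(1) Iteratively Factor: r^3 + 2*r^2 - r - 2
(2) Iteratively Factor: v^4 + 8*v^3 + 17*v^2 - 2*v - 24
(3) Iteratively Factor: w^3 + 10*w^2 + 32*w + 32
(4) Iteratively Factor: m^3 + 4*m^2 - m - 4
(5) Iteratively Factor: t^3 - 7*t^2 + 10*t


(1) = (r - 1)*(r^2 + 3*r + 2) = (r - 1)*(r + 2)*(r + 1)
(2) = (v + 2)*(v^3 + 6*v^2 + 5*v - 12) = (v + 2)*(v + 3)*(v^2 + 3*v - 4) = (v - 1)*(v + 2)*(v + 3)*(v + 4)
(3) = (w + 4)*(w^2 + 6*w + 8) = (w + 2)*(w + 4)*(w + 4)
(4) = (m + 1)*(m^2 + 3*m - 4) = (m + 1)*(m + 4)*(m - 1)
(5) = (t)*(t^2 - 7*t + 10) = t*(t - 2)*(t - 5)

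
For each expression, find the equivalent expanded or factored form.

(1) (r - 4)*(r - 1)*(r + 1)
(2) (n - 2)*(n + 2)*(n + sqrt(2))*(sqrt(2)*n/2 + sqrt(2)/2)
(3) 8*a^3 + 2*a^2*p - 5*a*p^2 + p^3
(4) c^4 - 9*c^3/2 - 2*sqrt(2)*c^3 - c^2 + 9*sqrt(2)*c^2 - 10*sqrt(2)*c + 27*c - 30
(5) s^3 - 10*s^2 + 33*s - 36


(1) = r^3 - 4*r^2 - r + 4
(2) = sqrt(2)*n^4/2 + sqrt(2)*n^3/2 + n^3 - 2*sqrt(2)*n^2 + n^2 - 4*n - 2*sqrt(2)*n - 4
(3) = (-4*a + p)*(-2*a + p)*(a + p)
(4) = (c - 5/2)*(c - 2)*(c - 3*sqrt(2))*(c + sqrt(2))
(5) = (s - 4)*(s - 3)^2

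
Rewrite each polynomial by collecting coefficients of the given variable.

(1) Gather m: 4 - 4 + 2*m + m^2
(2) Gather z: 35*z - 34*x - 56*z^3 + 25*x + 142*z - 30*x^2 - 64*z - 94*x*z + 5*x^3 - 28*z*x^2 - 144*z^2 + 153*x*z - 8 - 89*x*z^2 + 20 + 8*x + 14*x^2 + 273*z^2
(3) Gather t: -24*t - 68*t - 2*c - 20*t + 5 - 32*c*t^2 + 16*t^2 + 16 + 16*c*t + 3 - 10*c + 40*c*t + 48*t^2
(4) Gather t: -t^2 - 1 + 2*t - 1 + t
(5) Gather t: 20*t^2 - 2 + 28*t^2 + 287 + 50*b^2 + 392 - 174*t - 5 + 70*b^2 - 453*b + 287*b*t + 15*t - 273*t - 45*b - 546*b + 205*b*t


(1) = m^2 + 2*m
(2) = 5*x^3 - 16*x^2 - x - 56*z^3 + z^2*(129 - 89*x) + z*(-28*x^2 + 59*x + 113) + 12
(3) = -12*c + t^2*(64 - 32*c) + t*(56*c - 112) + 24
(4) = -t^2 + 3*t - 2
(5) = 120*b^2 - 1044*b + 48*t^2 + t*(492*b - 432) + 672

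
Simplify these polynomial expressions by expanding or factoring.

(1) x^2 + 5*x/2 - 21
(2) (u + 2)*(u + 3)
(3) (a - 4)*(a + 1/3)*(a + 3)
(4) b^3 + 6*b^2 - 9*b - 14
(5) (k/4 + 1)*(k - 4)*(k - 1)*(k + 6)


(1) = (x - 7/2)*(x + 6)
(2) = u^2 + 5*u + 6
(3) = a^3 - 2*a^2/3 - 37*a/3 - 4
(4) = (b - 2)*(b + 1)*(b + 7)
(5) = k^4/4 + 5*k^3/4 - 11*k^2/2 - 20*k + 24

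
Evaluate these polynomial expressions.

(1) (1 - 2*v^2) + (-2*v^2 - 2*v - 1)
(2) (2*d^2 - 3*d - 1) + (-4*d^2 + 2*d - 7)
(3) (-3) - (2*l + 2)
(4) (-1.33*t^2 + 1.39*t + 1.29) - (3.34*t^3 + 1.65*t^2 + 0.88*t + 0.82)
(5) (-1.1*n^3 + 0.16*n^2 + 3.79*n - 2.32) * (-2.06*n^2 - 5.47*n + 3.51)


(1) = -4*v^2 - 2*v
(2) = -2*d^2 - d - 8
(3) = -2*l - 5
(4) = -3.34*t^3 - 2.98*t^2 + 0.51*t + 0.47
(5) = 2.266*n^5 + 5.6874*n^4 - 12.5436*n^3 - 15.3905*n^2 + 25.9933*n - 8.1432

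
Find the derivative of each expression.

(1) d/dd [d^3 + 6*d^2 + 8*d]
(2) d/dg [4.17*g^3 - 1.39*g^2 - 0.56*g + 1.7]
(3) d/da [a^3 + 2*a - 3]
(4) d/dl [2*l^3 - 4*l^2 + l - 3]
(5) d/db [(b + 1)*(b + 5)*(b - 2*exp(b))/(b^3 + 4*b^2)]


(1) = 3*d^2 + 12*d + 8
(2) = 12.51*g^2 - 2.78*g - 0.56
(3) = 3*a^2 + 2
(4) = 6*l^2 - 8*l + 1
(5) = 2*(-b^4*exp(b) - 9*b^3*exp(b) - b^3 - 17*b^2*exp(b) - 5*b^2 + 19*b*exp(b) - 10*b + 40*exp(b))/(b^3*(b^2 + 8*b + 16))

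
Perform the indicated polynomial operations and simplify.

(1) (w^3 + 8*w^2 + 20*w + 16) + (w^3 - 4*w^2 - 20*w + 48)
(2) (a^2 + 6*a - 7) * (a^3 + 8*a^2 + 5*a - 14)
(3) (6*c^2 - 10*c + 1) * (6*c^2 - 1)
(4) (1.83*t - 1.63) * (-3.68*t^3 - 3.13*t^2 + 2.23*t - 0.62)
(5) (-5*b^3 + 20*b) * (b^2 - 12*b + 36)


(1) = 2*w^3 + 4*w^2 + 64
(2) = a^5 + 14*a^4 + 46*a^3 - 40*a^2 - 119*a + 98
(3) = 36*c^4 - 60*c^3 + 10*c - 1
(4) = -6.7344*t^4 + 0.2705*t^3 + 9.1828*t^2 - 4.7695*t + 1.0106
(5) = -5*b^5 + 60*b^4 - 160*b^3 - 240*b^2 + 720*b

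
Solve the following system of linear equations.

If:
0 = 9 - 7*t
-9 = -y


Then:
t = 9/7
y = 9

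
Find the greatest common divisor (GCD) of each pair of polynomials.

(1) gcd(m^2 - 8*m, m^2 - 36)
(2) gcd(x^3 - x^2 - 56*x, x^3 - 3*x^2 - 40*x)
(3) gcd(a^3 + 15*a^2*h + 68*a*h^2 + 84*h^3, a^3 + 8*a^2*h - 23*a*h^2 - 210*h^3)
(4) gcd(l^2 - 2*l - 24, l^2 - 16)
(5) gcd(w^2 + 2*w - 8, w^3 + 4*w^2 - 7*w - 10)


(1) = gcd(m*(m - 8), (m - 6)*(m + 6)) = 1
(2) = x^2 - 8*x
(3) = gcd((a + 2*h)*(a + 6*h)*(a + 7*h), (a - 5*h)*(a + 6*h)*(a + 7*h)) = a^2 + 13*a*h + 42*h^2
(4) = l + 4
(5) = w - 2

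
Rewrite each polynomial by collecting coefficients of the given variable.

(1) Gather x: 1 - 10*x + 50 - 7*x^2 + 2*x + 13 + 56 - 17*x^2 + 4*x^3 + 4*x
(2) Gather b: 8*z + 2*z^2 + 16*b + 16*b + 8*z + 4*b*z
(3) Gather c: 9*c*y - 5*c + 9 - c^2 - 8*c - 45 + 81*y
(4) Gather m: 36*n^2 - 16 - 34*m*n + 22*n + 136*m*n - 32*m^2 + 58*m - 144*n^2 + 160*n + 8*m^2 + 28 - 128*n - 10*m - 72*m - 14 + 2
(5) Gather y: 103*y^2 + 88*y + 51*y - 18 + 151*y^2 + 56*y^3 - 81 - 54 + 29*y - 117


(1) = 4*x^3 - 24*x^2 - 4*x + 120
(2) = b*(4*z + 32) + 2*z^2 + 16*z
(3) = -c^2 + c*(9*y - 13) + 81*y - 36
(4) = -24*m^2 + m*(102*n - 24) - 108*n^2 + 54*n
(5) = 56*y^3 + 254*y^2 + 168*y - 270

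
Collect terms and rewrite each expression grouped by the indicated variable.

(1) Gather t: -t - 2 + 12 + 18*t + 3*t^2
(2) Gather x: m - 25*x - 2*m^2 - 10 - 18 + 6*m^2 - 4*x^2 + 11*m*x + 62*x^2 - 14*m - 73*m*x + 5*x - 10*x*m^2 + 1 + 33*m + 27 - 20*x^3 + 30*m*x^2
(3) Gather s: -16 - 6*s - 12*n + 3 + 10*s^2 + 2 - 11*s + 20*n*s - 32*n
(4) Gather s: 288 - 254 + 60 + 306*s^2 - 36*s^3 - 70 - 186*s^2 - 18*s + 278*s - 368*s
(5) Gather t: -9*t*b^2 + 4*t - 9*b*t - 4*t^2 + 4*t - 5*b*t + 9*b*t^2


(1) = 3*t^2 + 17*t + 10
(2) = 4*m^2 + 20*m - 20*x^3 + x^2*(30*m + 58) + x*(-10*m^2 - 62*m - 20)
(3) = -44*n + 10*s^2 + s*(20*n - 17) - 11
(4) = -36*s^3 + 120*s^2 - 108*s + 24
(5) = t^2*(9*b - 4) + t*(-9*b^2 - 14*b + 8)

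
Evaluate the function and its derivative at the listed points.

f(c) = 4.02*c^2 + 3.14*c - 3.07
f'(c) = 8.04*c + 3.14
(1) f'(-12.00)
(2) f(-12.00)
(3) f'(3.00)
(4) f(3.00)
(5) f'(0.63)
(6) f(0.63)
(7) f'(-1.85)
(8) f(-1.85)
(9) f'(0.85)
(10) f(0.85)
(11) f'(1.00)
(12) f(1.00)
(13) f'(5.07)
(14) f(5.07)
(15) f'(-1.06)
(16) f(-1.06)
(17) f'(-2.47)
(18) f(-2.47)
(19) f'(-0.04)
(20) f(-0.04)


(1) = -93.34
(2) = 538.13
(3) = 27.26
(4) = 42.53
(5) = 8.21
(6) = 0.50
(7) = -11.73
(8) = 4.88
(9) = 9.97
(10) = 2.50
(11) = 11.18
(12) = 4.09
(13) = 43.90
(14) = 116.18
(15) = -5.38
(16) = -1.88
(17) = -16.72
(18) = 13.70
(19) = 2.82
(20) = -3.19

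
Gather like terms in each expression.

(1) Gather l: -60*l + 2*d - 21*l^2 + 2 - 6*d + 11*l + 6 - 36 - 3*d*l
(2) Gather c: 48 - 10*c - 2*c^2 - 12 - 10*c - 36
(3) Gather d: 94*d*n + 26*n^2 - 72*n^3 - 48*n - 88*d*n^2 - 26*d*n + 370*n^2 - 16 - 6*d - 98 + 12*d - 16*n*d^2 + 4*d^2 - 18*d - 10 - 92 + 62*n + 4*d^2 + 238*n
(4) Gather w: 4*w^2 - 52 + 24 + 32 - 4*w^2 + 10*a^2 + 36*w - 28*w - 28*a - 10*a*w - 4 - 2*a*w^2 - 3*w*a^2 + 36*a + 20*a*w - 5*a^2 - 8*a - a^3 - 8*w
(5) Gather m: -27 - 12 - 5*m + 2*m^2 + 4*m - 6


(1) = -4*d - 21*l^2 + l*(-3*d - 49) - 28
(2) = -2*c^2 - 20*c
(3) = d^2*(8 - 16*n) + d*(-88*n^2 + 68*n - 12) - 72*n^3 + 396*n^2 + 252*n - 216
(4) = -a^3 + 5*a^2 - 2*a*w^2 + w*(-3*a^2 + 10*a)
(5) = 2*m^2 - m - 45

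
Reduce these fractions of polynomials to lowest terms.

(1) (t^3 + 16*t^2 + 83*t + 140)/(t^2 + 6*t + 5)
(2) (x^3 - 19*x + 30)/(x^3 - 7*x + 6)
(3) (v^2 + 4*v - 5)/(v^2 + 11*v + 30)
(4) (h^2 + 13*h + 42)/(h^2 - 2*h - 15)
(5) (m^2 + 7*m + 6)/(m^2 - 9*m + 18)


(1) = (t^2 + 11*t + 28)/(t + 1)
(2) = (x^2 + 2*x - 15)/(x^2 + 2*x - 3)
(3) = (v - 1)/(v + 6)
(4) = (h^2 + 13*h + 42)/(h^2 - 2*h - 15)
(5) = (m^2 + 7*m + 6)/(m^2 - 9*m + 18)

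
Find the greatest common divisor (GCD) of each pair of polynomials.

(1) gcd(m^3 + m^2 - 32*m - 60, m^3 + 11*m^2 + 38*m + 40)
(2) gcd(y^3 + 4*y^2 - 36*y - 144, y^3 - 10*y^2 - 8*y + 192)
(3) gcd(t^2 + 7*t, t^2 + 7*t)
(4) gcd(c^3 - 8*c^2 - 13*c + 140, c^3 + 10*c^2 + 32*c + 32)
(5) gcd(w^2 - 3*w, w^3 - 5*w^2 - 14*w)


(1) = gcd((m - 6)*(m + 2)*(m + 5), (m + 2)*(m + 4)*(m + 5)) = m^2 + 7*m + 10
(2) = y^2 - 2*y - 24
(3) = t^2 + 7*t
(4) = gcd((c - 7)*(c - 5)*(c + 4), (c + 2)*(c + 4)^2) = c + 4
(5) = w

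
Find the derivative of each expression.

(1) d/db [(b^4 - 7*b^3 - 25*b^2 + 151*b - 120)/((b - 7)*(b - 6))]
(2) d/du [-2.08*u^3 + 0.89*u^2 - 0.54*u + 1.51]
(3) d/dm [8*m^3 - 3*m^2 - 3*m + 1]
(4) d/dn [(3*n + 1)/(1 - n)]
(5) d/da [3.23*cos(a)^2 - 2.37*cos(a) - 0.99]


(1) = 2*(b^5 - 23*b^4 + 175*b^3 - 354*b^2 - 930*b + 2391)/(b^4 - 26*b^3 + 253*b^2 - 1092*b + 1764)
(2) = -6.24*u^2 + 1.78*u - 0.54
(3) = 24*m^2 - 6*m - 3
(4) = 4/(n - 1)^2
(5) = (2.37 - 6.46*cos(a))*sin(a)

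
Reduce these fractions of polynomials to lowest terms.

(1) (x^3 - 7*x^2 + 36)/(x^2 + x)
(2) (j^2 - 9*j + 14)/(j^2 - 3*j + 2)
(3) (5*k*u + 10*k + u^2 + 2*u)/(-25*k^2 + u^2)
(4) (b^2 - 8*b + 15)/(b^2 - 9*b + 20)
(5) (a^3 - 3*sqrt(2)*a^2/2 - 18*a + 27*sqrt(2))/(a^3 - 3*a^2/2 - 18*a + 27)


(1) = (x^3 - 7*x^2 + 36)/(x^2 + x)
(2) = (j - 7)/(j - 1)
(3) = (u + 2)/(-5*k + u)
(4) = (b - 3)/(b - 4)
(5) = (4*a - 6*sqrt(2))/(4*a - 6)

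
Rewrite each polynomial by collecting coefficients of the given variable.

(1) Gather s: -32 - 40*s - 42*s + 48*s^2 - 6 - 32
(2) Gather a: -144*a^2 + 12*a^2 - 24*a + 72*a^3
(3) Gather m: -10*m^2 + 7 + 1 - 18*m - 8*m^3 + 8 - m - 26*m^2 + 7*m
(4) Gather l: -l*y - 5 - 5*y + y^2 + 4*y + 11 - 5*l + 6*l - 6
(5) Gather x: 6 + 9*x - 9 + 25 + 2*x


(1) = 48*s^2 - 82*s - 70
(2) = 72*a^3 - 132*a^2 - 24*a
(3) = -8*m^3 - 36*m^2 - 12*m + 16
(4) = l*(1 - y) + y^2 - y
(5) = 11*x + 22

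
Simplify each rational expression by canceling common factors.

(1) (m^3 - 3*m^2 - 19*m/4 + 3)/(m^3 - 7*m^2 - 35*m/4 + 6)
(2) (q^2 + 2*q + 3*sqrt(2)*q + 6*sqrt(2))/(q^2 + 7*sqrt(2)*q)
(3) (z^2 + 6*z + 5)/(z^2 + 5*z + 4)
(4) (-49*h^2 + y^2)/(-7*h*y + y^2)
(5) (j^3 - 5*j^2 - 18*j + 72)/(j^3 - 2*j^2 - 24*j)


(1) = (m - 4)/(m - 8)
(2) = (q^2 + q*(2 + 3*sqrt(2)) + 6*sqrt(2))/(q^2 + 7*sqrt(2)*q)
(3) = (z + 5)/(z + 4)
(4) = (7*h + y)/y
(5) = (j - 3)/j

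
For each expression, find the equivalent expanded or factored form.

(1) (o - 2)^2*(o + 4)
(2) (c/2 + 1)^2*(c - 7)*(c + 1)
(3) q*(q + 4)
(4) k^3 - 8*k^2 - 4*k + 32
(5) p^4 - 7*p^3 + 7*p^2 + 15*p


(1) = o^3 - 12*o + 16
(2) = c^4/4 - c^3/2 - 27*c^2/4 - 13*c - 7
(3) = q^2 + 4*q
(4) = (k - 8)*(k - 2)*(k + 2)
(5) = p*(p - 5)*(p - 3)*(p + 1)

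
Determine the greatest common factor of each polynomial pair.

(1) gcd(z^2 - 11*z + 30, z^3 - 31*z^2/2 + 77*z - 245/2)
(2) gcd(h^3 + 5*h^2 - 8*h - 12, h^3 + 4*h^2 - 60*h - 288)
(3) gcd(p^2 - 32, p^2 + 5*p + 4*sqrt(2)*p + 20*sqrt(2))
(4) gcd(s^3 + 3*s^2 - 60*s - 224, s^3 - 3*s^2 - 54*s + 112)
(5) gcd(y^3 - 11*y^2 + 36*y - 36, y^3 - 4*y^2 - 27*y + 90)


(1) = z - 5
(2) = h + 6
(3) = p + 4*sqrt(2)
(4) = s^2 - s - 56
(5) = y^2 - 9*y + 18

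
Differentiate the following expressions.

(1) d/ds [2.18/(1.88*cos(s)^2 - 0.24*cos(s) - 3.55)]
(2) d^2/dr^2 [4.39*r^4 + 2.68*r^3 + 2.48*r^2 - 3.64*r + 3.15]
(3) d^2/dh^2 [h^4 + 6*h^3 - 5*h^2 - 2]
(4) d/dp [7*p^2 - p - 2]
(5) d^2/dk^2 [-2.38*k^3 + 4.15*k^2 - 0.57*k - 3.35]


(1) = (8.1968*cos(s) - 0.5232)*sin(s)/(-1.88*cos(s)^2 + 0.24*cos(s) + 3.55)^2
(2) = 52.68*r^2 + 16.08*r + 4.96
(3) = 12*h^2 + 36*h - 10
(4) = 14*p - 1
(5) = 8.3 - 14.28*k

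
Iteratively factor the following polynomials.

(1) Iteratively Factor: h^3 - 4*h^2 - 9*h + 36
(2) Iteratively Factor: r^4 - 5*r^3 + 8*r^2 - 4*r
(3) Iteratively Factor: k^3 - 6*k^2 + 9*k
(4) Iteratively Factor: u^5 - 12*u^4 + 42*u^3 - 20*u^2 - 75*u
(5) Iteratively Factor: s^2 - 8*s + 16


(1) = (h - 4)*(h^2 - 9) = (h - 4)*(h - 3)*(h + 3)
(2) = (r - 1)*(r^3 - 4*r^2 + 4*r) = r*(r - 1)*(r^2 - 4*r + 4) = r*(r - 2)*(r - 1)*(r - 2)
(3) = (k - 3)*(k^2 - 3*k) = (k - 3)^2*(k)
(4) = (u + 1)*(u^4 - 13*u^3 + 55*u^2 - 75*u) = (u - 5)*(u + 1)*(u^3 - 8*u^2 + 15*u) = (u - 5)^2*(u + 1)*(u^2 - 3*u) = (u - 5)^2*(u - 3)*(u + 1)*(u)
(5) = (s - 4)*(s - 4)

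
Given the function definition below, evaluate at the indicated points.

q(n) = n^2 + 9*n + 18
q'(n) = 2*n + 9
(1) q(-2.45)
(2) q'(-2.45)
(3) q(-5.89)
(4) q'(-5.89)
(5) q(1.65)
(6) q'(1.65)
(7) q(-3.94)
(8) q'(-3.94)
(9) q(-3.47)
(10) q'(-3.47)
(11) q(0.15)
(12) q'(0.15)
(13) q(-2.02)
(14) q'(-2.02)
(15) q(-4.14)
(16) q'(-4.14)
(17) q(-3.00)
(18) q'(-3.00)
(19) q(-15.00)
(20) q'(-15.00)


(1) = 1.95
(2) = 4.10
(3) = -0.32
(4) = -2.78
(5) = 35.57
(6) = 12.30
(7) = -1.94
(8) = 1.12
(9) = -1.19
(10) = 2.06
(11) = 19.37
(12) = 9.30
(13) = 3.90
(14) = 4.96
(15) = -2.12
(16) = 0.72
(17) = 0.00
(18) = 3.00
(19) = 108.00
(20) = -21.00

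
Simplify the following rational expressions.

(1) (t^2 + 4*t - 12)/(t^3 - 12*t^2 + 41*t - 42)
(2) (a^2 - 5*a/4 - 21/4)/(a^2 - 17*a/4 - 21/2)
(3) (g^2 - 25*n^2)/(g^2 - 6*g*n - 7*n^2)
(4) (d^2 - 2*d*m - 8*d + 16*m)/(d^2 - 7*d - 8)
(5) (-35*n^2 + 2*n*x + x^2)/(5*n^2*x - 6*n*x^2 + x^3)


(1) = (t + 6)/(t^2 - 10*t + 21)
(2) = (a - 3)/(a - 6)
(3) = (g^2 - 25*n^2)/(g^2 - 6*g*n - 7*n^2)
(4) = (d - 2*m)/(d + 1)
(5) = (7*n + x)/(-n*x + x^2)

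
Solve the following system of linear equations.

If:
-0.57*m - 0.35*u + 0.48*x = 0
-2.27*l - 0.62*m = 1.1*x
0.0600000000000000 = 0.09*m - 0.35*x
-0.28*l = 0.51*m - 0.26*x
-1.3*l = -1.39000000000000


Then:
No Solution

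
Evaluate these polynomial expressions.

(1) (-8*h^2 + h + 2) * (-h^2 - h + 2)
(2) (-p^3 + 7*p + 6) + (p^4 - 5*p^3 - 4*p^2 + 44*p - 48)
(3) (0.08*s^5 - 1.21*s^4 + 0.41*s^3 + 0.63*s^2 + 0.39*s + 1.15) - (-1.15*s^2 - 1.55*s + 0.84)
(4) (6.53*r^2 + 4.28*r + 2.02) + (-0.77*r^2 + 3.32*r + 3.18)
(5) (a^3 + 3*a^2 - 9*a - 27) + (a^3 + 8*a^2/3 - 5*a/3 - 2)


(1) = 8*h^4 + 7*h^3 - 19*h^2 + 4
(2) = p^4 - 6*p^3 - 4*p^2 + 51*p - 42
(3) = 0.08*s^5 - 1.21*s^4 + 0.41*s^3 + 1.78*s^2 + 1.94*s + 0.31
(4) = 5.76*r^2 + 7.6*r + 5.2
(5) = 2*a^3 + 17*a^2/3 - 32*a/3 - 29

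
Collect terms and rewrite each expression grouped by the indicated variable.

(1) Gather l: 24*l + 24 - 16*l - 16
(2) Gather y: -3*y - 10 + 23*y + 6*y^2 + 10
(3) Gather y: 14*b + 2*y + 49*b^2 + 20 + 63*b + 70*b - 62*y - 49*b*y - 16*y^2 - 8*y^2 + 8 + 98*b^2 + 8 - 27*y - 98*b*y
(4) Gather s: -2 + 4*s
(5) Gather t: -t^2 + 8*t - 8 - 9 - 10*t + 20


(1) = 8*l + 8
(2) = 6*y^2 + 20*y
(3) = 147*b^2 + 147*b - 24*y^2 + y*(-147*b - 87) + 36
(4) = 4*s - 2
(5) = -t^2 - 2*t + 3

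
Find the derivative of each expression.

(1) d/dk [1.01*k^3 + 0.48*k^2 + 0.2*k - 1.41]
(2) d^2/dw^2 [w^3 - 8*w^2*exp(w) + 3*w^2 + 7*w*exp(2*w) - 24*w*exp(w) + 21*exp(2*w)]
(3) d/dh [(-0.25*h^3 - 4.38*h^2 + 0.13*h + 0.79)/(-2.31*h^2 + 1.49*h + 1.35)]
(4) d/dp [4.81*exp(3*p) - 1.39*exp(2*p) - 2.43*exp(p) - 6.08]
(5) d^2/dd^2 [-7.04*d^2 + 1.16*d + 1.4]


(1) = 3.03*k^2 + 0.96*k + 0.2
(2) = -8*w^2*exp(w) + 28*w*exp(2*w) - 56*w*exp(w) + 6*w + 112*exp(2*w) - 64*exp(w) + 6
(3) = (0.5775*h^4 - 0.745*h^3 - 7.2384*h^2 - 8.1762*h - 1.0016)/(5.3361*h^4 - 6.8838*h^3 - 4.0169*h^2 + 4.023*h + 1.8225)
(4) = (14.43*exp(2*p) - 2.78*exp(p) - 2.43)*exp(p)
(5) = -14.0800000000000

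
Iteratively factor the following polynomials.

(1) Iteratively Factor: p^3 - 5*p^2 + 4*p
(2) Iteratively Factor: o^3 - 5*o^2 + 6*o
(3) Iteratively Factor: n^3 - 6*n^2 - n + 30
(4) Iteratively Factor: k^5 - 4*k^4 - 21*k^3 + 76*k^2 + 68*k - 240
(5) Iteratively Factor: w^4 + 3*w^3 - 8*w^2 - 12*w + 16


(1) = (p - 1)*(p^2 - 4*p) = p*(p - 1)*(p - 4)
(2) = (o)*(o^2 - 5*o + 6) = o*(o - 2)*(o - 3)
(3) = (n - 3)*(n^2 - 3*n - 10) = (n - 3)*(n + 2)*(n - 5)
(4) = (k - 5)*(k^4 + k^3 - 16*k^2 - 4*k + 48) = (k - 5)*(k - 2)*(k^3 + 3*k^2 - 10*k - 24) = (k - 5)*(k - 3)*(k - 2)*(k^2 + 6*k + 8) = (k - 5)*(k - 3)*(k - 2)*(k + 2)*(k + 4)
(5) = (w - 2)*(w^3 + 5*w^2 + 2*w - 8) = (w - 2)*(w + 2)*(w^2 + 3*w - 4) = (w - 2)*(w + 2)*(w + 4)*(w - 1)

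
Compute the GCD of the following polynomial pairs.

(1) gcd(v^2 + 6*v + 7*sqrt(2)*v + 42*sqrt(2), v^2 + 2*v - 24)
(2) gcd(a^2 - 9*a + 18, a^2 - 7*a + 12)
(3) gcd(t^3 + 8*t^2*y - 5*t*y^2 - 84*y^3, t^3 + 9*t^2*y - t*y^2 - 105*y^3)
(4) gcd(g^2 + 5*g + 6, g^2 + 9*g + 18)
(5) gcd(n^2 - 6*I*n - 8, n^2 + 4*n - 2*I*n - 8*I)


(1) = v + 6
(2) = a - 3
(3) = -t^2 - 4*t*y + 21*y^2
(4) = gcd((g + 2)*(g + 3), (g + 3)*(g + 6)) = g + 3
(5) = gcd((n - 4*I)*(n - 2*I), (n + 4)*(n - 2*I)) = n - 2*I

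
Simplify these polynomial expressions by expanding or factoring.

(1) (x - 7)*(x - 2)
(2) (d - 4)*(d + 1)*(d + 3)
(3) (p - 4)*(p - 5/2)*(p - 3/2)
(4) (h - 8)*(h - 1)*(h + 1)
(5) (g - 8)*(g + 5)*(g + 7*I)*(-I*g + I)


(1) = x^2 - 9*x + 14
(2) = d^3 - 13*d - 12
(3) = p^3 - 8*p^2 + 79*p/4 - 15
(4) = h^3 - 8*h^2 - h + 8
(5) = -I*g^4 + 7*g^3 + 4*I*g^3 - 28*g^2 + 37*I*g^2 - 259*g - 40*I*g + 280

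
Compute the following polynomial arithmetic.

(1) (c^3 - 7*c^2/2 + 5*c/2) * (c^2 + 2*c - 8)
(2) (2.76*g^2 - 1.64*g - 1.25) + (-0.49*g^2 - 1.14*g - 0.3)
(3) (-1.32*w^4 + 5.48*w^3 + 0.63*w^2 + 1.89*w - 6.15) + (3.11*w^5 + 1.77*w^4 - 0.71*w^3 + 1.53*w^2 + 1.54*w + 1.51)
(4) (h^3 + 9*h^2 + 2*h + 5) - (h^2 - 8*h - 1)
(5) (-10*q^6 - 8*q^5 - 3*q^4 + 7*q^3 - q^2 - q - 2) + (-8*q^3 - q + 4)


(1) = c^5 - 3*c^4/2 - 25*c^3/2 + 33*c^2 - 20*c
(2) = 2.27*g^2 - 2.78*g - 1.55
(3) = 3.11*w^5 + 0.45*w^4 + 4.77*w^3 + 2.16*w^2 + 3.43*w - 4.64
(4) = h^3 + 8*h^2 + 10*h + 6
(5) = -10*q^6 - 8*q^5 - 3*q^4 - q^3 - q^2 - 2*q + 2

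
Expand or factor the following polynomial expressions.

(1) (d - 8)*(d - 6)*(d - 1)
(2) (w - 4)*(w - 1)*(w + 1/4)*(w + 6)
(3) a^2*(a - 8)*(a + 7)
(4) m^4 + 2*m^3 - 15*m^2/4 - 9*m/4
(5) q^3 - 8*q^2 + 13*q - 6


(1) = d^3 - 15*d^2 + 62*d - 48
(2) = w^4 + 5*w^3/4 - 103*w^2/4 + 35*w/2 + 6
(3) = a^4 - a^3 - 56*a^2
(4) = m*(m - 3/2)*(m + 1/2)*(m + 3)
(5) = (q - 6)*(q - 1)^2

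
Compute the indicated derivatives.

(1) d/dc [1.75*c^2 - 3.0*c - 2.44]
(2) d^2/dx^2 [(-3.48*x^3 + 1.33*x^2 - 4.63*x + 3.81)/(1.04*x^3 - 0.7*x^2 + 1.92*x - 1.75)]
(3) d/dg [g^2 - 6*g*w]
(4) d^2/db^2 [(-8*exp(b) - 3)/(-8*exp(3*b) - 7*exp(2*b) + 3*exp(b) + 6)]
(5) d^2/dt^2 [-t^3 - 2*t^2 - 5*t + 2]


(1) = 3.5*c - 3.0
(2) = (-2.189824*x^6 + 11.646336*x^5 - 22.263072*x^4 - 10.093816*x^3 + 16.110348*x^2 - 19.03314*x - 4.211482)/(1.124864*x^9 - 2.27136*x^8 + 7.758816*x^7 - 14.40796*x^6 + 21.967968*x^5 - 31.28034*x^4 + 30.744888*x^3 - 25.78485*x^2 + 17.64*x - 5.359375)
(3) = 2*g - 6*w
(4) = (2048*exp(6*b) + 3072*exp(5*b) + 3008*exp(4*b) + 5604*exp(3*b) + 3123*exp(2*b) + 387*exp(b) + 234)*exp(b)/(512*exp(9*b) + 1344*exp(8*b) + 600*exp(7*b) - 1817*exp(6*b) - 2241*exp(5*b) + 171*exp(4*b) + 1593*exp(3*b) + 594*exp(2*b) - 324*exp(b) - 216)
(5) = -6*t - 4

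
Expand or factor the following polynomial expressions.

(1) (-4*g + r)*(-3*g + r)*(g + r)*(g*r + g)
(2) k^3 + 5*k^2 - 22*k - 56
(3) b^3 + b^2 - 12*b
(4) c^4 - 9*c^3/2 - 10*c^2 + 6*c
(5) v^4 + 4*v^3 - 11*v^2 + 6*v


(1) = 12*g^4*r + 12*g^4 + 5*g^3*r^2 + 5*g^3*r - 6*g^2*r^3 - 6*g^2*r^2 + g*r^4 + g*r^3
(2) = (k - 4)*(k + 2)*(k + 7)
(3) = b*(b - 3)*(b + 4)
(4) = c*(c - 6)*(c - 1/2)*(c + 2)
(5) = v*(v - 1)^2*(v + 6)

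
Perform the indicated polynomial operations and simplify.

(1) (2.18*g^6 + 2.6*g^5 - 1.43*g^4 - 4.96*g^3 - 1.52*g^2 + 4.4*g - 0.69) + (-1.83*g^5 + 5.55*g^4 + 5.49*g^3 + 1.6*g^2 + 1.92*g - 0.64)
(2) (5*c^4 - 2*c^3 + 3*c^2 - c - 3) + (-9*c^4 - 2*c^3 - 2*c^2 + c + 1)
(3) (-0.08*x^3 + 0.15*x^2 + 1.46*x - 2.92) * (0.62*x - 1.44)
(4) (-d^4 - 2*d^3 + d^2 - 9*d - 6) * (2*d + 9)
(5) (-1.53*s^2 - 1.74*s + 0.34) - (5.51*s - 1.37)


(1) = 2.18*g^6 + 0.77*g^5 + 4.12*g^4 + 0.53*g^3 + 0.08*g^2 + 6.32*g - 1.33
(2) = -4*c^4 - 4*c^3 + c^2 - 2
(3) = -0.0496*x^4 + 0.2082*x^3 + 0.6892*x^2 - 3.9128*x + 4.2048
(4) = -2*d^5 - 13*d^4 - 16*d^3 - 9*d^2 - 93*d - 54
(5) = -1.53*s^2 - 7.25*s + 1.71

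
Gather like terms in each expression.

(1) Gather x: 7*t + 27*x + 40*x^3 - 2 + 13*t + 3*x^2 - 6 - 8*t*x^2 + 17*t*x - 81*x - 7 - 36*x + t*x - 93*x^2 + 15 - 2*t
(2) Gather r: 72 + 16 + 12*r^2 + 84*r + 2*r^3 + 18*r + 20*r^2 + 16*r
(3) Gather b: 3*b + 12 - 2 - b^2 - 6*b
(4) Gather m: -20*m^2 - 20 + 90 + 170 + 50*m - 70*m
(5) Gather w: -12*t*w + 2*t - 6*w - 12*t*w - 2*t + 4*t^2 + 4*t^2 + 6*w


(1) = 18*t + 40*x^3 + x^2*(-8*t - 90) + x*(18*t - 90)
(2) = 2*r^3 + 32*r^2 + 118*r + 88
(3) = -b^2 - 3*b + 10
(4) = -20*m^2 - 20*m + 240
(5) = 8*t^2 - 24*t*w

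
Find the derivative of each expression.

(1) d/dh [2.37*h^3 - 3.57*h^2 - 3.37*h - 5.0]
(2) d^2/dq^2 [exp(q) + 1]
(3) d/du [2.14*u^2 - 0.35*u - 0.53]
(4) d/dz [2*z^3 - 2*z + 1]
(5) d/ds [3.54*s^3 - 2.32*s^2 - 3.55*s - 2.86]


(1) = 7.11*h^2 - 7.14*h - 3.37
(2) = exp(q)
(3) = 4.28*u - 0.35
(4) = 6*z^2 - 2
(5) = 10.62*s^2 - 4.64*s - 3.55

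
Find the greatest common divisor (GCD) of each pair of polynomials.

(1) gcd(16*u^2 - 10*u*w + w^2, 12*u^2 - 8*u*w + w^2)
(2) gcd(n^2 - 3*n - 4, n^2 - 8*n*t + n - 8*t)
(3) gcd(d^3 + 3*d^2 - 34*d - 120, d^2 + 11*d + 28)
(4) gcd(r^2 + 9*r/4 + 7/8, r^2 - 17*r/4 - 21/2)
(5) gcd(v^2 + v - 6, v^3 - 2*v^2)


(1) = 2*u - w
(2) = n + 1
(3) = gcd((d - 6)*(d + 4)*(d + 5), (d + 4)*(d + 7)) = d + 4
(4) = gcd((r + 1/2)*(r + 7/4), (r - 6)*(r + 7/4)) = r + 7/4
(5) = v - 2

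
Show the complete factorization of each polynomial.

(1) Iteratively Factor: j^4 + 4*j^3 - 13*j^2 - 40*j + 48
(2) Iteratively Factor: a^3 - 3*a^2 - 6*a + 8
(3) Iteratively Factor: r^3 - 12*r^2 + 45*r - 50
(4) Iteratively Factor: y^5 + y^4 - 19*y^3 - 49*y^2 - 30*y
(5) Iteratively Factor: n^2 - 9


(1) = (j - 1)*(j^3 + 5*j^2 - 8*j - 48) = (j - 1)*(j + 4)*(j^2 + j - 12) = (j - 1)*(j + 4)^2*(j - 3)
(2) = (a - 1)*(a^2 - 2*a - 8) = (a - 1)*(a + 2)*(a - 4)
(3) = (r - 5)*(r^2 - 7*r + 10) = (r - 5)^2*(r - 2)
(4) = (y)*(y^4 + y^3 - 19*y^2 - 49*y - 30) = y*(y + 2)*(y^3 - y^2 - 17*y - 15) = y*(y + 2)*(y + 3)*(y^2 - 4*y - 5) = y*(y + 1)*(y + 2)*(y + 3)*(y - 5)
(5) = (n + 3)*(n - 3)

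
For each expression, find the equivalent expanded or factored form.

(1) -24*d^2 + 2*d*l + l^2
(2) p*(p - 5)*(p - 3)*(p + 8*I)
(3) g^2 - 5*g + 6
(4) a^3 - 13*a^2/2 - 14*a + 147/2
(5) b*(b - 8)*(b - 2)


(1) = (-4*d + l)*(6*d + l)
(2) = p^4 - 8*p^3 + 8*I*p^3 + 15*p^2 - 64*I*p^2 + 120*I*p
(3) = (g - 3)*(g - 2)
(4) = (a - 7)*(a - 3)*(a + 7/2)
(5) = b^3 - 10*b^2 + 16*b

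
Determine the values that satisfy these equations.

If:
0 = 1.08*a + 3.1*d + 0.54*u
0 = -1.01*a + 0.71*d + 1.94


Then:
a = 1.54292164810919 - 0.0983631792293088*u
d = -0.139925085945918*u - 0.537533993534814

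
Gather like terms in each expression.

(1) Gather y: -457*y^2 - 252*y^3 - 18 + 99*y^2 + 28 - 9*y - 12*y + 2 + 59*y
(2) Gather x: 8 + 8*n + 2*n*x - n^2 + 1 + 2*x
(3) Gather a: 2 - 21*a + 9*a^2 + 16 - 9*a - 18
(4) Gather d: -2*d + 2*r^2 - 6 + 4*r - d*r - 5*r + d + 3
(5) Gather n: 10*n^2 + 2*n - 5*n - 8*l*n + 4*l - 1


(1) = -252*y^3 - 358*y^2 + 38*y + 12
(2) = -n^2 + 8*n + x*(2*n + 2) + 9
(3) = 9*a^2 - 30*a
(4) = d*(-r - 1) + 2*r^2 - r - 3
(5) = 4*l + 10*n^2 + n*(-8*l - 3) - 1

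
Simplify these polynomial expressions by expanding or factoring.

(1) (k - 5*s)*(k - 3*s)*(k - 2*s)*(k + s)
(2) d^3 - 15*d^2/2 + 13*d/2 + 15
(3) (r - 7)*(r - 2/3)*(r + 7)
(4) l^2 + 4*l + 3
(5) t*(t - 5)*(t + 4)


(1) = k^4 - 9*k^3*s + 21*k^2*s^2 + k*s^3 - 30*s^4
(2) = (d - 6)*(d - 5/2)*(d + 1)
(3) = r^3 - 2*r^2/3 - 49*r + 98/3
(4) = (l + 1)*(l + 3)
(5) = t^3 - t^2 - 20*t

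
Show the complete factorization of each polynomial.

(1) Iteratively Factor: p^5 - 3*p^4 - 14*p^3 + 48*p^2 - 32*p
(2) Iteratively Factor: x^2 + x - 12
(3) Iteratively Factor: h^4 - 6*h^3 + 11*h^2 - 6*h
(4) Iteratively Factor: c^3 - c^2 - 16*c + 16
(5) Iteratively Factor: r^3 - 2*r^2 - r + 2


(1) = (p)*(p^4 - 3*p^3 - 14*p^2 + 48*p - 32) = p*(p + 4)*(p^3 - 7*p^2 + 14*p - 8) = p*(p - 1)*(p + 4)*(p^2 - 6*p + 8) = p*(p - 4)*(p - 1)*(p + 4)*(p - 2)
(2) = (x - 3)*(x + 4)
(3) = (h - 2)*(h^3 - 4*h^2 + 3*h) = (h - 2)*(h - 1)*(h^2 - 3*h) = h*(h - 2)*(h - 1)*(h - 3)
(4) = (c + 4)*(c^2 - 5*c + 4) = (c - 4)*(c + 4)*(c - 1)
(5) = (r - 1)*(r^2 - r - 2) = (r - 1)*(r + 1)*(r - 2)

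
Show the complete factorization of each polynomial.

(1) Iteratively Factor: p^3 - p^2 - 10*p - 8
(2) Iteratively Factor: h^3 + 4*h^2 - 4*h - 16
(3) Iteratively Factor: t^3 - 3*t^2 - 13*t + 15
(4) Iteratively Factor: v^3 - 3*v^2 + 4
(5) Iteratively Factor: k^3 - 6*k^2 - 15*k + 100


(1) = (p - 4)*(p^2 + 3*p + 2) = (p - 4)*(p + 1)*(p + 2)
(2) = (h + 2)*(h^2 + 2*h - 8) = (h - 2)*(h + 2)*(h + 4)
(3) = (t - 5)*(t^2 + 2*t - 3) = (t - 5)*(t - 1)*(t + 3)
(4) = (v + 1)*(v^2 - 4*v + 4) = (v - 2)*(v + 1)*(v - 2)
(5) = (k - 5)*(k^2 - k - 20) = (k - 5)*(k + 4)*(k - 5)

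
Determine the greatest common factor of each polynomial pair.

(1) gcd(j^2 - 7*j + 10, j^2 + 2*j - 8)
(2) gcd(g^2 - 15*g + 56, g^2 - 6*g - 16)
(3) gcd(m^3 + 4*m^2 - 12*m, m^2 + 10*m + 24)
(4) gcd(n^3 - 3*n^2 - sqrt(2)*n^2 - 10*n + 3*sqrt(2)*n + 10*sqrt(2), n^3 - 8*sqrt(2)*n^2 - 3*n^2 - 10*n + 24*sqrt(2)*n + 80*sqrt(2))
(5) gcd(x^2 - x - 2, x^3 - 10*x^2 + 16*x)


(1) = j - 2
(2) = gcd((g - 8)*(g - 7), (g - 8)*(g + 2)) = g - 8
(3) = gcd(m*(m - 2)*(m + 6), (m + 4)*(m + 6)) = m + 6
(4) = gcd((n - 5)*(n + 2)*(n - sqrt(2)), (n - 5)*(n + 2)*(n - 8*sqrt(2))) = n^2 - 3*n - 10
(5) = x - 2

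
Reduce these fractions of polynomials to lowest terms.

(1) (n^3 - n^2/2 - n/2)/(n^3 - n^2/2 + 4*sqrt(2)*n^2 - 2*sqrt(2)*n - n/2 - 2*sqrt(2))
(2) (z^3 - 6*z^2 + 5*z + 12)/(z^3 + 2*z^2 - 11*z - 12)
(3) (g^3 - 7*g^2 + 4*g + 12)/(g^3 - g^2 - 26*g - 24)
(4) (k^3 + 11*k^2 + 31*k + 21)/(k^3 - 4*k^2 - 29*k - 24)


(1) = 4*n/(4*n + 16*sqrt(2))
(2) = (z - 4)/(z + 4)
(3) = (g - 2)/(g + 4)
(4) = (k + 7)/(k - 8)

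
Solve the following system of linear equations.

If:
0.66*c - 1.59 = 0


Then:
c = 2.41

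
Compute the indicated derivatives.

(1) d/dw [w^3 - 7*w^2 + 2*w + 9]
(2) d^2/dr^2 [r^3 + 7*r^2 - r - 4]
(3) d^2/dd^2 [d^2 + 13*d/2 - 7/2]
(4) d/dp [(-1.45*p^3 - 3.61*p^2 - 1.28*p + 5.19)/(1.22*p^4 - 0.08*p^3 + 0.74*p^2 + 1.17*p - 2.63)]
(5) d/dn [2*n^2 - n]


(1) = 3*w^2 - 14*w + 2
(2) = 6*r + 14
(3) = 2
(4) = (1.769*p^6 + 8.8084*p^5 + 3.323*p^4 - 28.925*p^3 + 9.4096*p^2 + 11.3074*p - 2.7059)/(1.4884*p^8 - 0.1952*p^7 + 1.812*p^6 + 2.7364*p^5 - 6.0568*p^4 + 2.1524*p^3 - 2.5235*p^2 - 6.1542*p + 6.9169)
(5) = 4*n - 1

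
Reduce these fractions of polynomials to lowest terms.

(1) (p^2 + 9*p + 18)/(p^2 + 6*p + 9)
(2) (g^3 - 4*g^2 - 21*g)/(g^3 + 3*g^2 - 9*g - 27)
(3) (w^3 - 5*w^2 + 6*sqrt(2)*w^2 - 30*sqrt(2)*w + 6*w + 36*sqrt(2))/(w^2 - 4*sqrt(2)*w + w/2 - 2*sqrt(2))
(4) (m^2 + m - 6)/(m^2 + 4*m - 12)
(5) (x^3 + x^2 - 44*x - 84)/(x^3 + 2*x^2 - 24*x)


(1) = (p + 6)/(p + 3)
(2) = (g^2 - 7*g)/(g^2 - 9)
(3) = (2*w^3 + w^2*(-10 + 12*sqrt(2)) + w*(12 - 60*sqrt(2)) + 72*sqrt(2))/(2*w^2 + w*(1 - 8*sqrt(2)) - 4*sqrt(2))
(4) = (m + 3)/(m + 6)
(5) = (x^2 - 5*x - 14)/(x^2 - 4*x)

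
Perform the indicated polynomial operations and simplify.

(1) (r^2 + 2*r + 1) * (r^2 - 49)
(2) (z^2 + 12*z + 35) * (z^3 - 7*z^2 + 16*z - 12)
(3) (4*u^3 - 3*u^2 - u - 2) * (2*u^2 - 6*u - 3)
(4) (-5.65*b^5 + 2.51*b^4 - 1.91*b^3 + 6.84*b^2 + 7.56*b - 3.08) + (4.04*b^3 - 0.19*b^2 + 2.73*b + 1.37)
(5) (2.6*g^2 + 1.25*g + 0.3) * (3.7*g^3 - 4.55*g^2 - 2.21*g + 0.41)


(1) = r^4 + 2*r^3 - 48*r^2 - 98*r - 49
(2) = z^5 + 5*z^4 - 33*z^3 - 65*z^2 + 416*z - 420
(3) = 8*u^5 - 30*u^4 + 4*u^3 + 11*u^2 + 15*u + 6
(4) = -5.65*b^5 + 2.51*b^4 + 2.13*b^3 + 6.65*b^2 + 10.29*b - 1.71
(5) = 9.62*g^5 - 7.205*g^4 - 10.3235*g^3 - 3.0615*g^2 - 0.1505*g + 0.123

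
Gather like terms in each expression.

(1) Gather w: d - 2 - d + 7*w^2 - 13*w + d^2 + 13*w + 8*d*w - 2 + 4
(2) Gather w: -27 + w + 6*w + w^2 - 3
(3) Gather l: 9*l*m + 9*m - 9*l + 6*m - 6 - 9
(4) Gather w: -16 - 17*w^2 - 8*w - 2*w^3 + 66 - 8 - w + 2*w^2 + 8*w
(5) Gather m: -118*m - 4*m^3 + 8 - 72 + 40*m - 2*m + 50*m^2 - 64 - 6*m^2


(1) = d^2 + 8*d*w + 7*w^2
(2) = w^2 + 7*w - 30
(3) = l*(9*m - 9) + 15*m - 15
(4) = -2*w^3 - 15*w^2 - w + 42
(5) = -4*m^3 + 44*m^2 - 80*m - 128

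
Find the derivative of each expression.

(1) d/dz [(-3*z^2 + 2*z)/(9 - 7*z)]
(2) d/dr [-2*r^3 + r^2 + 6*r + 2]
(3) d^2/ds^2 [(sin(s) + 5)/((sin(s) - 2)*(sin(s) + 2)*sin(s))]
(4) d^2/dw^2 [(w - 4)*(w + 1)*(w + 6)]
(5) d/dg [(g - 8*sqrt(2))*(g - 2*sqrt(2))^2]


(1) = 3*(7*z^2 - 18*z + 6)/(49*z^2 - 126*z + 81)
(2) = -6*r^2 + 2*r + 6
(3) = (-4*sin(s)^4 - 45*sin(s)^3 - 10*sin(s)^2 + 100*sin(s) + 8 - 200/sin(s) + 160/sin(s)^3)/((sin(s) - 2)^3*(sin(s) + 2)^3)
(4) = 6*w + 6
(5) = 3*g^2 - 24*sqrt(2)*g + 72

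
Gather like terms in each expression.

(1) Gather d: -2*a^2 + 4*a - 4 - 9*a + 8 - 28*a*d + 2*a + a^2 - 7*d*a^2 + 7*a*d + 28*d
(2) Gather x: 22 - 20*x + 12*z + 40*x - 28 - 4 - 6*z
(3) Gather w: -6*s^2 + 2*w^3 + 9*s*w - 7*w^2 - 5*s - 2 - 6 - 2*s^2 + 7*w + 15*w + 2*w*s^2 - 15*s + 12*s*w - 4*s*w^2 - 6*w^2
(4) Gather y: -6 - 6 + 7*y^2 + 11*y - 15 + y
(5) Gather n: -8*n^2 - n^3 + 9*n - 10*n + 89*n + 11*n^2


(1) = -a^2 - 3*a + d*(-7*a^2 - 21*a + 28) + 4
(2) = 20*x + 6*z - 10
(3) = -8*s^2 - 20*s + 2*w^3 + w^2*(-4*s - 13) + w*(2*s^2 + 21*s + 22) - 8
(4) = 7*y^2 + 12*y - 27
(5) = -n^3 + 3*n^2 + 88*n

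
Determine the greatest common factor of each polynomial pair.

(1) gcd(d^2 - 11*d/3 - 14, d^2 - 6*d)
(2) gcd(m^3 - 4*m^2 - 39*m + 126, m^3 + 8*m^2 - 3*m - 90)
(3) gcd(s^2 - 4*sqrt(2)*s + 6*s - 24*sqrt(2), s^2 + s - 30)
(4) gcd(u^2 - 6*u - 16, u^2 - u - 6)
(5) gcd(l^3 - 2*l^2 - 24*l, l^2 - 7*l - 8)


(1) = gcd((d - 6)*(d + 7/3), d*(d - 6)) = d - 6
(2) = m^2 + 3*m - 18
(3) = gcd((s + 6)*(s - 4*sqrt(2)), (s - 5)*(s + 6)) = s + 6
(4) = u + 2
(5) = gcd(l*(l - 6)*(l + 4), (l - 8)*(l + 1)) = 1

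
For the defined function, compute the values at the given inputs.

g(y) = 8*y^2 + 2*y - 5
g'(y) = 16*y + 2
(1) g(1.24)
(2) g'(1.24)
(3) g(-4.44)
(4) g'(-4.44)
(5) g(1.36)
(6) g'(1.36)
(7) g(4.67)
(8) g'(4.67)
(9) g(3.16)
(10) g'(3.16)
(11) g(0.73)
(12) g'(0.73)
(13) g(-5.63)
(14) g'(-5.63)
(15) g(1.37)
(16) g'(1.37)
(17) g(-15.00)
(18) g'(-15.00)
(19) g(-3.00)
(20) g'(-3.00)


(1) = 9.78
(2) = 21.84
(3) = 143.83
(4) = -69.04
(5) = 12.52
(6) = 23.76
(7) = 178.81
(8) = 76.72
(9) = 81.20
(10) = 52.56
(11) = 0.72
(12) = 13.68
(13) = 237.32
(14) = -88.08
(15) = 12.76
(16) = 23.92
(17) = 1765.00
(18) = -238.00
(19) = 61.00
(20) = -46.00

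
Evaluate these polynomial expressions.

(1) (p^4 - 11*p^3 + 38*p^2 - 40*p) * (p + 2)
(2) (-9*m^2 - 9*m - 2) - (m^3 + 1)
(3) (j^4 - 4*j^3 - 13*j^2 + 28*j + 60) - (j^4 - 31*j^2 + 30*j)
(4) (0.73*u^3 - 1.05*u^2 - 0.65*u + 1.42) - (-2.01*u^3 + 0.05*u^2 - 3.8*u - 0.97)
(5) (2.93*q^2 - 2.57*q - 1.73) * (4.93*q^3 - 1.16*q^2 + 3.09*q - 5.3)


(1) = p^5 - 9*p^4 + 16*p^3 + 36*p^2 - 80*p
(2) = -m^3 - 9*m^2 - 9*m - 3
(3) = -4*j^3 + 18*j^2 - 2*j + 60
(4) = 2.74*u^3 - 1.1*u^2 + 3.15*u + 2.39
(5) = 14.4449*q^5 - 16.0689*q^4 + 3.506*q^3 - 21.4635*q^2 + 8.2753*q + 9.169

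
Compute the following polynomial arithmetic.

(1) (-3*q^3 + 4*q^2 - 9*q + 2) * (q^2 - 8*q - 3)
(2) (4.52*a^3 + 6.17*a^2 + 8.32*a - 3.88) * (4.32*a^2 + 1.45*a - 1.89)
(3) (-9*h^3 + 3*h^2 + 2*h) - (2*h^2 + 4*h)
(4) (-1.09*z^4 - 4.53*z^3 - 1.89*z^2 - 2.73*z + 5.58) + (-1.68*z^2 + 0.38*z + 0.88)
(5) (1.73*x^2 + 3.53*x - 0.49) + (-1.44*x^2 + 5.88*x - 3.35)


(1) = -3*q^5 + 28*q^4 - 32*q^3 + 62*q^2 + 11*q - 6
(2) = 19.5264*a^5 + 33.2084*a^4 + 36.3461*a^3 - 16.3589*a^2 - 21.3508*a + 7.3332
(3) = -9*h^3 + h^2 - 2*h
(4) = -1.09*z^4 - 4.53*z^3 - 3.57*z^2 - 2.35*z + 6.46
(5) = 0.29*x^2 + 9.41*x - 3.84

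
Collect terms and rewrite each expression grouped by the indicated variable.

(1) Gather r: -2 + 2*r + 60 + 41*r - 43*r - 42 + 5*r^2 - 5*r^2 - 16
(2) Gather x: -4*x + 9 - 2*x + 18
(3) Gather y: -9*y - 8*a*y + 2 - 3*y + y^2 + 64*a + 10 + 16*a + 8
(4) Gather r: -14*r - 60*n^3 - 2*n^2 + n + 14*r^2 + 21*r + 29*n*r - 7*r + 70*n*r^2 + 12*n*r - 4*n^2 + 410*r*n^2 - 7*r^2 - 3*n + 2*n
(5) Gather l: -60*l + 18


(1) = 0
(2) = 27 - 6*x
(3) = 80*a + y^2 + y*(-8*a - 12) + 20
(4) = -60*n^3 - 6*n^2 + r^2*(70*n + 7) + r*(410*n^2 + 41*n)
(5) = 18 - 60*l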